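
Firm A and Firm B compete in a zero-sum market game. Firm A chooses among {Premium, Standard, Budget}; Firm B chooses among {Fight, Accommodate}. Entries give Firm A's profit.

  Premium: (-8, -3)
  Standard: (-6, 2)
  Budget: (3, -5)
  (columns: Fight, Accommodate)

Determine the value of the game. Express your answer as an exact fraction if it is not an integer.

Row minima: Premium → -8, Standard → -6, Budget → -5; maximin = -5.
Column maxima: Fight → 3, Accommodate → 2; minimax = 2.
-5 ≠ 2, so there is no saddle point; optimal play is mixed.
Premium is strictly dominated by Standard, so Firm A never plays it.
On the remaining 2×2 (Standard, Budget vs Fight, Accommodate):
Let Firm A play Standard with probability p. Expected payoff against Fight: (-6)p + 3(1−p) = −9p + 3; against Accommodate: 2p + (-5)(1−p) = 7p − 5.
Setting these equal: −9p + 3 = 7p − 5 ⇒ −16p = -8 ⇒ p = 1/2, and the value is (-9)·(1/2) + 3 = -3/2.
For Firm B: with q = P(Fight), equating Standard's and Budget's payoffs gives −8q + 2 = 8q − 5 ⇒ q = 7/16.

-3/2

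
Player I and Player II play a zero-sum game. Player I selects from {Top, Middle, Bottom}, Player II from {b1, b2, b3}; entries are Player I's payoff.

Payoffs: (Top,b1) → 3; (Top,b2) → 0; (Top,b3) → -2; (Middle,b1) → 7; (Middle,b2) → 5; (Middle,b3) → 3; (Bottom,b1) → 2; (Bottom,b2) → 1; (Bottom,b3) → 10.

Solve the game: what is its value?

47/11

Row minima: Top → -2, Middle → 3, Bottom → 1; maximin = 3.
Column maxima: b1 → 7, b2 → 5, b3 → 10; minimax = 5.
3 ≠ 5, so there is no saddle point; optimal play is mixed.
Top is strictly dominated by Middle, so Player I never plays it.
b1 is strictly dominated by b2 (it gives Player I strictly more in every row), so Player II never plays it.
On the remaining 2×2 (Middle, Bottom vs b2, b3):
Let Player I play Middle with probability p. Expected payoff against b2: 5p + 1(1−p) = 4p + 1; against b3: 3p + 10(1−p) = −7p + 10.
Setting these equal: 4p + 1 = −7p + 10 ⇒ 11p = 9 ⇒ p = 9/11, and the value is (4)·(9/11) + 1 = 47/11.
For Player II: with q = P(b2), equating Middle's and Bottom's payoffs gives 2q + 3 = −9q + 10 ⇒ q = 7/11.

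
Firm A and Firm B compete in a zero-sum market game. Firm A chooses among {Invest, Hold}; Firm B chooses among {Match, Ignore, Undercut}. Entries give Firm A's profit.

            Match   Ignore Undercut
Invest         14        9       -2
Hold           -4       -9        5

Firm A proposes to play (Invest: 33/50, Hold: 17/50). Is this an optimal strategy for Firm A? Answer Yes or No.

Against Match this mix gives (33/50)·14 + (17/50)·(-4) = 197/25.
Against Ignore this mix gives (33/50)·9 + (17/50)·(-9) = 72/25.
Against Undercut this mix gives (33/50)·(-2) + (17/50)·5 = 19/50.
Firm B will play Undercut, holding Firm A to 19/50. Shifting weight toward the row that does better against Undercut would raise this floor (the equalizing mix achieves 27/25 against both Undercut and Ignore), so the proposed strategy is not optimal.

No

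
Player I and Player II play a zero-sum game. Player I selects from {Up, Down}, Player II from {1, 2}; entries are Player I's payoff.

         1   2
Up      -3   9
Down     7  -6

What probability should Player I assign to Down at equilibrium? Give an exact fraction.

Row minima: Up → -3, Down → -6; maximin = -3.
Column maxima: 1 → 7, 2 → 9; minimax = 7.
-3 ≠ 7, so there is no saddle point; optimal play is mixed.
Let Player I play Up with probability p. Expected payoff against 1: (-3)p + 7(1−p) = −10p + 7; against 2: 9p + (-6)(1−p) = 15p − 6.
Setting these equal: −10p + 7 = 15p − 6 ⇒ −25p = -13 ⇒ p = 13/25, and the value is (-10)·(13/25) + 7 = 9/5.
For Player II: with q = P(1), equating Up's and Down's payoffs gives −12q + 9 = 13q − 6 ⇒ q = 3/5.

12/25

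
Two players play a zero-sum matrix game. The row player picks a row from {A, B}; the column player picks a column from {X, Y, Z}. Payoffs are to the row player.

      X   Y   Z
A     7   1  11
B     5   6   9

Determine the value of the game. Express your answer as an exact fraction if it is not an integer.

Row minima: A → 1, B → 5; maximin = 5.
Column maxima: X → 7, Y → 6, Z → 11; minimax = 6.
5 ≠ 6, so there is no saddle point; optimal play is mixed.
Z is strictly dominated by X (it gives the row player strictly more in every row), so the column player never plays it.
On the remaining 2×2 (A, B vs X, Y):
Let the row player play A with probability p. Expected payoff against X: 7p + 5(1−p) = 2p + 5; against Y: 1p + 6(1−p) = −5p + 6.
Setting these equal: 2p + 5 = −5p + 6 ⇒ 7p = 1 ⇒ p = 1/7, and the value is (2)·(1/7) + 5 = 37/7.
For the column player: with q = P(X), equating A's and B's payoffs gives 6q + 1 = −q + 6 ⇒ q = 5/7.

37/7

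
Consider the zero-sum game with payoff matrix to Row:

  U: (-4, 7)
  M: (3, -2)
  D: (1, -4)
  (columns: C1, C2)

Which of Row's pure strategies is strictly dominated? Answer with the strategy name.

D

M gives a strictly higher payoff than D against every column: 3 > 1, -2 > -4.
So D is strictly dominated and Row never plays it.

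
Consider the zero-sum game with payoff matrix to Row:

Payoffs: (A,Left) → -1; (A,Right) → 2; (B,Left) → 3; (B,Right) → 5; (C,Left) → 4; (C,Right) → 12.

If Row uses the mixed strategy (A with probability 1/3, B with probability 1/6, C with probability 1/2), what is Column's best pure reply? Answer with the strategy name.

If Column plays Left, Row's expected payoff is (1/3)·(-1) + (1/6)·3 + (1/2)·4 = 13/6.
If Column plays Right, Row's expected payoff is (1/3)·2 + (1/6)·5 + (1/2)·12 = 15/2.
Column minimizes Row's payoff; the smallest is 13/6, so the best response is Left.

Left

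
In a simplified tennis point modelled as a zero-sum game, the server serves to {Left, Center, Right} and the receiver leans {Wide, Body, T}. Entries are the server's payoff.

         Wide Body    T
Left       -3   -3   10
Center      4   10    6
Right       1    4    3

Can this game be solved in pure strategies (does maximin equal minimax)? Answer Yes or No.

Row minima: Left → -3, Center → 4, Right → 1; maximin = 4.
Column maxima: Wide → 4, Body → 10, T → 10; minimax = 4.
maximin = minimax = 4, so a saddle point exists.

Yes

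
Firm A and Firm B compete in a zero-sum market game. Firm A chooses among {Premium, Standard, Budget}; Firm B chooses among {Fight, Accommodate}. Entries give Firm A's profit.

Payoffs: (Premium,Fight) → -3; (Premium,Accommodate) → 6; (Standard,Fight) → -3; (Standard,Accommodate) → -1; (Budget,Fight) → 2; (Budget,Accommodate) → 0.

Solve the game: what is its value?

12/11

Row minima: Premium → -3, Standard → -3, Budget → 0; maximin = 0.
Column maxima: Fight → 2, Accommodate → 6; minimax = 2.
0 ≠ 2, so there is no saddle point; optimal play is mixed.
Standard is strictly dominated by Budget, so Firm A never plays it.
On the remaining 2×2 (Premium, Budget vs Fight, Accommodate):
Let Firm A play Premium with probability p. Expected payoff against Fight: (-3)p + 2(1−p) = −5p + 2; against Accommodate: 6p + 0(1−p) = 6p.
Setting these equal: −5p + 2 = 6p ⇒ −11p = -2 ⇒ p = 2/11, and the value is (-5)·(2/11) + 2 = 12/11.
For Firm B: with q = P(Fight), equating Premium's and Budget's payoffs gives −9q + 6 = 2q ⇒ q = 6/11.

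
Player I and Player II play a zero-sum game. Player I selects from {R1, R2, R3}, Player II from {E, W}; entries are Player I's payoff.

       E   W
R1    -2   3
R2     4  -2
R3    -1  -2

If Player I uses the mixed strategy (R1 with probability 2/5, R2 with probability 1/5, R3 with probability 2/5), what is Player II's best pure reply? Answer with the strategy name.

If Player II plays E, Player I's expected payoff is (2/5)·(-2) + (1/5)·4 + (2/5)·(-1) = -2/5.
If Player II plays W, Player I's expected payoff is (2/5)·3 + (1/5)·(-2) + (2/5)·(-2) = 0.
Player II minimizes Player I's payoff; the smallest is -2/5, so the best response is E.

E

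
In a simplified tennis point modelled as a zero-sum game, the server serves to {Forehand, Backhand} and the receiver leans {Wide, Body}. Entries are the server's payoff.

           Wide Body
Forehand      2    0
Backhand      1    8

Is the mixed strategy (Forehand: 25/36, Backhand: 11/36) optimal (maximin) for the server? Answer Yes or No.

No

Against Wide this mix gives (25/36)·2 + (11/36)·1 = 61/36.
Against Body this mix gives (25/36)·0 + (11/36)·8 = 22/9.
The receiver will play Wide, holding the server to 61/36. Shifting weight toward the row that does better against Wide would raise this floor (the equalizing mix achieves 16/9 against both Wide and Body), so the proposed strategy is not optimal.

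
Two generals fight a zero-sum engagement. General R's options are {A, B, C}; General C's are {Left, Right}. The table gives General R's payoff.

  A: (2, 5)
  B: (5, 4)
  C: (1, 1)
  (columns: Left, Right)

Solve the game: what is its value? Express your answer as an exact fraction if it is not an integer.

Row minima: A → 2, B → 4, C → 1; maximin = 4.
Column maxima: Left → 5, Right → 5; minimax = 5.
4 ≠ 5, so there is no saddle point; optimal play is mixed.
C is strictly dominated by A, so General R never plays it.
On the remaining 2×2 (A, B vs Left, Right):
Let General R play A with probability p. Expected payoff against Left: 2p + 5(1−p) = −3p + 5; against Right: 5p + 4(1−p) = p + 4.
Setting these equal: −3p + 5 = p + 4 ⇒ −4p = -1 ⇒ p = 1/4, and the value is (-3)·(1/4) + 5 = 17/4.
For General C: with q = P(Left), equating A's and B's payoffs gives −3q + 5 = q + 4 ⇒ q = 1/4.

17/4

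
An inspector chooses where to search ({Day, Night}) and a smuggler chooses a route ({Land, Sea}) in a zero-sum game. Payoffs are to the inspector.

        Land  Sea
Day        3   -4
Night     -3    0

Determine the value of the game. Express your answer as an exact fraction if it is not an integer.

Row minima: Day → -4, Night → -3; maximin = -3.
Column maxima: Land → 3, Sea → 0; minimax = 0.
-3 ≠ 0, so there is no saddle point; optimal play is mixed.
Let the inspector play Day with probability p. Expected payoff against Land: 3p + (-3)(1−p) = 6p − 3; against Sea: (-4)p + 0(1−p) = −4p.
Setting these equal: 6p − 3 = −4p ⇒ 10p = 3 ⇒ p = 3/10, and the value is (6)·(3/10) − 3 = -6/5.
For the smuggler: with q = P(Land), equating Day's and Night's payoffs gives 7q − 4 = −3q ⇒ q = 2/5.

-6/5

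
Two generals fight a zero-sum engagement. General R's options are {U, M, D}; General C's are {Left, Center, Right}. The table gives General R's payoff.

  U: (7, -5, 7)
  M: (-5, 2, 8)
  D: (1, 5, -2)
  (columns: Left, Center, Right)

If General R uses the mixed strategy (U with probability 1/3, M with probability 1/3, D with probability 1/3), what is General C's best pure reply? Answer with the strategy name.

If General C plays Left, General R's expected payoff is (1/3)·7 + (1/3)·(-5) + (1/3)·1 = 1.
If General C plays Center, General R's expected payoff is (1/3)·(-5) + (1/3)·2 + (1/3)·5 = 2/3.
If General C plays Right, General R's expected payoff is (1/3)·7 + (1/3)·8 + (1/3)·(-2) = 13/3.
General C minimizes General R's payoff; the smallest is 2/3, so the best response is Center.

Center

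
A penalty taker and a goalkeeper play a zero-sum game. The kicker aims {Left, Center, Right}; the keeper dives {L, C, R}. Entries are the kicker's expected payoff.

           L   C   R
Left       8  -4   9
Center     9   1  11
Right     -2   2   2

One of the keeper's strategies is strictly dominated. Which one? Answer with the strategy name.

L holds the kicker's payoff strictly below R in every row: 8 < 9, 9 < 11, -2 < 2.
So R is strictly dominated for the keeper.

R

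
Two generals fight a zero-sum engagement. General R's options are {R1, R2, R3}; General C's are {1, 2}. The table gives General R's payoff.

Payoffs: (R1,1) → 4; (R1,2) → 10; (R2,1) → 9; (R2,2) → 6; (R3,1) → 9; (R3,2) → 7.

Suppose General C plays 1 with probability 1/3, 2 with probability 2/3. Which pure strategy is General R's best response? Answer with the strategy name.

Expected payoff of R1: (1/3)·4 + (2/3)·10 = 8.
Expected payoff of R2: (1/3)·9 + (2/3)·6 = 7.
Expected payoff of R3: (1/3)·9 + (2/3)·7 = 23/3.
The largest is 8, so General R's best response is R1.

R1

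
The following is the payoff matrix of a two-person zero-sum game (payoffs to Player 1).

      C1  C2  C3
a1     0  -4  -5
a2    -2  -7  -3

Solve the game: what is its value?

Row minima: a1 → -5, a2 → -7; maximin = -5.
Column maxima: C1 → 0, C2 → -4, C3 → -3; minimax = -4.
-5 ≠ -4, so there is no saddle point; optimal play is mixed.
C1 is strictly dominated by C2 (it gives Player 1 strictly more in every row), so Player 2 never plays it.
On the remaining 2×2 (a1, a2 vs C2, C3):
Let Player 1 play a1 with probability p. Expected payoff against C2: (-4)p + (-7)(1−p) = 3p − 7; against C3: (-5)p + (-3)(1−p) = −2p − 3.
Setting these equal: 3p − 7 = −2p − 3 ⇒ 5p = 4 ⇒ p = 4/5, and the value is (3)·(4/5) − 7 = -23/5.
For Player 2: with q = P(C2), equating a1's and a2's payoffs gives q − 5 = −4q − 3 ⇒ q = 2/5.

-23/5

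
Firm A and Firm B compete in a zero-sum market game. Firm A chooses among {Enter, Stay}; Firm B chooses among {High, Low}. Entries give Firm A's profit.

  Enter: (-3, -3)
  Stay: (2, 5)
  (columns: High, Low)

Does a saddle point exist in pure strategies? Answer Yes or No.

Yes

Row minima: Enter → -3, Stay → 2; maximin = 2.
Column maxima: High → 2, Low → 5; minimax = 2.
maximin = minimax = 2, so a saddle point exists.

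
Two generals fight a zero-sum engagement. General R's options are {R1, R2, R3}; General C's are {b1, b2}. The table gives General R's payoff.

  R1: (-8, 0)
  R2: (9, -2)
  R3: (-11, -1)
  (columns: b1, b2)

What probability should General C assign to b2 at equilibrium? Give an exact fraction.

17/19

Row minima: R1 → -8, R2 → -2, R3 → -11; maximin = -2.
Column maxima: b1 → 9, b2 → 0; minimax = 0.
-2 ≠ 0, so there is no saddle point; optimal play is mixed.
R3 is strictly dominated by R1, so General R never plays it.
On the remaining 2×2 (R1, R2 vs b1, b2):
Let General R play R1 with probability p. Expected payoff against b1: (-8)p + 9(1−p) = −17p + 9; against b2: 0p + (-2)(1−p) = 2p − 2.
Setting these equal: −17p + 9 = 2p − 2 ⇒ −19p = -11 ⇒ p = 11/19, and the value is (-17)·(11/19) + 9 = -16/19.
For General C: with q = P(b1), equating R1's and R2's payoffs gives −8q = 11q − 2 ⇒ q = 2/19.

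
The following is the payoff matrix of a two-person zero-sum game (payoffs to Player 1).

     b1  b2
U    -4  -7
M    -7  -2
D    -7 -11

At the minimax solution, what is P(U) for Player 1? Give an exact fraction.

Row minima: U → -7, M → -7, D → -11; maximin = -7.
Column maxima: b1 → -4, b2 → -2; minimax = -4.
-7 ≠ -4, so there is no saddle point; optimal play is mixed.
D is strictly dominated by U, so Player 1 never plays it.
On the remaining 2×2 (U, M vs b1, b2):
Let Player 1 play U with probability p. Expected payoff against b1: (-4)p + (-7)(1−p) = 3p − 7; against b2: (-7)p + (-2)(1−p) = −5p − 2.
Setting these equal: 3p − 7 = −5p − 2 ⇒ 8p = 5 ⇒ p = 5/8, and the value is (3)·(5/8) − 7 = -41/8.
For Player 2: with q = P(b1), equating U's and M's payoffs gives 3q − 7 = −5q − 2 ⇒ q = 5/8.

5/8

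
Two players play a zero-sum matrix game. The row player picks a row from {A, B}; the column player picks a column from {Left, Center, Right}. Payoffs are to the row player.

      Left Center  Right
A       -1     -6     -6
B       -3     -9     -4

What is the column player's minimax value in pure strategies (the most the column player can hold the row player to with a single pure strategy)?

Column maxima: Left → -1, Center → -6, Right → -4.
The smallest of these is -6.

-6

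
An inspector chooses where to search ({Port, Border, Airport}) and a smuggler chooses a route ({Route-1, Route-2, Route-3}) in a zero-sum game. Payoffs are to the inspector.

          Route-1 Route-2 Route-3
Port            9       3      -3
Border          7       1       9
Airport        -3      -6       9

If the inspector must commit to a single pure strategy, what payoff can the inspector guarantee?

1

Row minima: Port → -3, Border → 1, Airport → -6.
The best of these is 1.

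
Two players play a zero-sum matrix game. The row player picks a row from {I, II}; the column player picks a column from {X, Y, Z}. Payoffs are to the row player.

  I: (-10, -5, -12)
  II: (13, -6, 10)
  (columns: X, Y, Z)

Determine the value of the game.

Row minima: I → -12, II → -6; maximin = -6.
Column maxima: X → 13, Y → -5, Z → 10; minimax = -5.
-6 ≠ -5, so there is no saddle point; optimal play is mixed.
X is strictly dominated by Z (it gives the row player strictly more in every row), so the column player never plays it.
On the remaining 2×2 (I, II vs Y, Z):
Let the row player play I with probability p. Expected payoff against Y: (-5)p + (-6)(1−p) = p − 6; against Z: (-12)p + 10(1−p) = −22p + 10.
Setting these equal: p − 6 = −22p + 10 ⇒ 23p = 16 ⇒ p = 16/23, and the value is (1)·(16/23) − 6 = -122/23.
For the column player: with q = P(Y), equating I's and II's payoffs gives 7q − 12 = −16q + 10 ⇒ q = 22/23.

-122/23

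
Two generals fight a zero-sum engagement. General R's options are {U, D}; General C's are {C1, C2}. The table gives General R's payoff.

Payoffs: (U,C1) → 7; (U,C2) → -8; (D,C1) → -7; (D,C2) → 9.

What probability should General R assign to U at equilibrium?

Row minima: U → -8, D → -7; maximin = -7.
Column maxima: C1 → 7, C2 → 9; minimax = 7.
-7 ≠ 7, so there is no saddle point; optimal play is mixed.
Let General R play U with probability p. Expected payoff against C1: 7p + (-7)(1−p) = 14p − 7; against C2: (-8)p + 9(1−p) = −17p + 9.
Setting these equal: 14p − 7 = −17p + 9 ⇒ 31p = 16 ⇒ p = 16/31, and the value is (14)·(16/31) − 7 = 7/31.
For General C: with q = P(C1), equating U's and D's payoffs gives 15q − 8 = −16q + 9 ⇒ q = 17/31.

16/31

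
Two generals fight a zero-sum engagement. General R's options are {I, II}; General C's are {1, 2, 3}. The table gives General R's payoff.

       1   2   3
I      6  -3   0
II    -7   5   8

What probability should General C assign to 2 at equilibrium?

13/21

Row minima: I → -3, II → -7; maximin = -3.
Column maxima: 1 → 6, 2 → 5, 3 → 8; minimax = 5.
-3 ≠ 5, so there is no saddle point; optimal play is mixed.
3 is strictly dominated by 2 (it gives General R strictly more in every row), so General C never plays it.
On the remaining 2×2 (I, II vs 1, 2):
Let General R play I with probability p. Expected payoff against 1: 6p + (-7)(1−p) = 13p − 7; against 2: (-3)p + 5(1−p) = −8p + 5.
Setting these equal: 13p − 7 = −8p + 5 ⇒ 21p = 12 ⇒ p = 4/7, and the value is (13)·(4/7) − 7 = 3/7.
For General C: with q = P(1), equating I's and II's payoffs gives 9q − 3 = −12q + 5 ⇒ q = 8/21.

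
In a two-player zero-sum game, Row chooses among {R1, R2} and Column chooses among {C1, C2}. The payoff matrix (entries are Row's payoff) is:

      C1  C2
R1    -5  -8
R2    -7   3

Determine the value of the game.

Row minima: R1 → -8, R2 → -7; maximin = -7.
Column maxima: C1 → -5, C2 → 3; minimax = -5.
-7 ≠ -5, so there is no saddle point; optimal play is mixed.
Let Row play R1 with probability p. Expected payoff against C1: (-5)p + (-7)(1−p) = 2p − 7; against C2: (-8)p + 3(1−p) = −11p + 3.
Setting these equal: 2p − 7 = −11p + 3 ⇒ 13p = 10 ⇒ p = 10/13, and the value is (2)·(10/13) − 7 = -71/13.
For Column: with q = P(C1), equating R1's and R2's payoffs gives 3q − 8 = −10q + 3 ⇒ q = 11/13.

-71/13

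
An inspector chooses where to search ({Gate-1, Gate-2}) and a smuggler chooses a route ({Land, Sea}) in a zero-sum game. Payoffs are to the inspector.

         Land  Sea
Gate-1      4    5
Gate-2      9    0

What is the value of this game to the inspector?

9/2

Row minima: Gate-1 → 4, Gate-2 → 0; maximin = 4.
Column maxima: Land → 9, Sea → 5; minimax = 5.
4 ≠ 5, so there is no saddle point; optimal play is mixed.
Let the inspector play Gate-1 with probability p. Expected payoff against Land: 4p + 9(1−p) = −5p + 9; against Sea: 5p + 0(1−p) = 5p.
Setting these equal: −5p + 9 = 5p ⇒ −10p = -9 ⇒ p = 9/10, and the value is (-5)·(9/10) + 9 = 9/2.
For the smuggler: with q = P(Land), equating Gate-1's and Gate-2's payoffs gives −q + 5 = 9q ⇒ q = 1/2.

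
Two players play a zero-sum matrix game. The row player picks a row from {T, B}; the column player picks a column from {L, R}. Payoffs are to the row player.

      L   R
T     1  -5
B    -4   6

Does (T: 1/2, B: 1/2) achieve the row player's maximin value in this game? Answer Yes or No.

Against L this mix gives (1/2)·1 + (1/2)·(-4) = -3/2.
Against R this mix gives (1/2)·(-5) + (1/2)·6 = 1/2.
The column player will play L, holding the row player to -3/2. Shifting weight toward the row that does better against L would raise this floor (the equalizing mix achieves -7/8 against both L and R), so the proposed strategy is not optimal.

No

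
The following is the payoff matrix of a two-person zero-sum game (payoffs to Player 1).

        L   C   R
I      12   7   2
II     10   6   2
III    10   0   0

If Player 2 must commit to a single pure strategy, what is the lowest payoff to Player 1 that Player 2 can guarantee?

2

Column maxima: L → 12, C → 7, R → 2.
The smallest of these is 2.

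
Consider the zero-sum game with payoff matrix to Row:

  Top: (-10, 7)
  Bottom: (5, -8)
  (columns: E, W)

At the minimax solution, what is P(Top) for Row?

Row minima: Top → -10, Bottom → -8; maximin = -8.
Column maxima: E → 5, W → 7; minimax = 5.
-8 ≠ 5, so there is no saddle point; optimal play is mixed.
Let Row play Top with probability p. Expected payoff against E: (-10)p + 5(1−p) = −15p + 5; against W: 7p + (-8)(1−p) = 15p − 8.
Setting these equal: −15p + 5 = 15p − 8 ⇒ −30p = -13 ⇒ p = 13/30, and the value is (-15)·(13/30) + 5 = -3/2.
For Column: with q = P(E), equating Top's and Bottom's payoffs gives −17q + 7 = 13q − 8 ⇒ q = 1/2.

13/30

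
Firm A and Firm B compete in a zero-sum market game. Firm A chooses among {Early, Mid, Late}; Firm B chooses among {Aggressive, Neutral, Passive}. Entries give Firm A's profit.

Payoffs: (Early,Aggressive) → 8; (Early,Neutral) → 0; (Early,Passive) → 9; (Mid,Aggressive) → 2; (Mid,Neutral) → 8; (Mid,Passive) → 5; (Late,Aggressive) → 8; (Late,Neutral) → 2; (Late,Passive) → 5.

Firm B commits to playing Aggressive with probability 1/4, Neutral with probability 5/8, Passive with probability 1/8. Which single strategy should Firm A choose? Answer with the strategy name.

Mid

Expected payoff of Early: (1/4)·8 + (5/8)·0 + (1/8)·9 = 25/8.
Expected payoff of Mid: (1/4)·2 + (5/8)·8 + (1/8)·5 = 49/8.
Expected payoff of Late: (1/4)·8 + (5/8)·2 + (1/8)·5 = 31/8.
The largest is 49/8, so Firm A's best response is Mid.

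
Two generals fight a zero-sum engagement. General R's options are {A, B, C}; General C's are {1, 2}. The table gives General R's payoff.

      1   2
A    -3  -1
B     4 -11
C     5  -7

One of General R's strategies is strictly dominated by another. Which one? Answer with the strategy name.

C gives a strictly higher payoff than B against every column: 5 > 4, -7 > -11.
So B is strictly dominated and General R never plays it.

B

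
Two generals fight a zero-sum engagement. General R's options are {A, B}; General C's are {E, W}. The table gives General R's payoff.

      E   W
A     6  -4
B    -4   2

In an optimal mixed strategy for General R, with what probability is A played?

Row minima: A → -4, B → -4; maximin = -4.
Column maxima: E → 6, W → 2; minimax = 2.
-4 ≠ 2, so there is no saddle point; optimal play is mixed.
Let General R play A with probability p. Expected payoff against E: 6p + (-4)(1−p) = 10p − 4; against W: (-4)p + 2(1−p) = −6p + 2.
Setting these equal: 10p − 4 = −6p + 2 ⇒ 16p = 6 ⇒ p = 3/8, and the value is (10)·(3/8) − 4 = -1/4.
For General C: with q = P(E), equating A's and B's payoffs gives 10q − 4 = −6q + 2 ⇒ q = 3/8.

3/8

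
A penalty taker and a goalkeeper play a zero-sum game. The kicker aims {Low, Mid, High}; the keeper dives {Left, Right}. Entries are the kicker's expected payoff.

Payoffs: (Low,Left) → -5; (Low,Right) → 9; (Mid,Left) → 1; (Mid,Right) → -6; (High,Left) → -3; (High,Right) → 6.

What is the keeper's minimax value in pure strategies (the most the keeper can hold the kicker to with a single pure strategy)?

Column maxima: Left → 1, Right → 9.
The smallest of these is 1.

1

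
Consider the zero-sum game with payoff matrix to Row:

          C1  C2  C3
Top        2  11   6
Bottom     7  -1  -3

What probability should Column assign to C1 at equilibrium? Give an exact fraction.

Row minima: Top → 2, Bottom → -3; maximin = 2.
Column maxima: C1 → 7, C2 → 11, C3 → 6; minimax = 6.
2 ≠ 6, so there is no saddle point; optimal play is mixed.
C2 is strictly dominated by C3 (it gives Row strictly more in every row), so Column never plays it.
On the remaining 2×2 (Top, Bottom vs C1, C3):
Let Row play Top with probability p. Expected payoff against C1: 2p + 7(1−p) = −5p + 7; against C3: 6p + (-3)(1−p) = 9p − 3.
Setting these equal: −5p + 7 = 9p − 3 ⇒ −14p = -10 ⇒ p = 5/7, and the value is (-5)·(5/7) + 7 = 24/7.
For Column: with q = P(C1), equating Top's and Bottom's payoffs gives −4q + 6 = 10q − 3 ⇒ q = 9/14.

9/14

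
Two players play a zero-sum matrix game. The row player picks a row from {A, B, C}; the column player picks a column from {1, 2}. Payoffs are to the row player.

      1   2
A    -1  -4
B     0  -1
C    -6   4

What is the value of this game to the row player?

-6/11

Row minima: A → -4, B → -1, C → -6; maximin = -1.
Column maxima: 1 → 0, 2 → 4; minimax = 0.
-1 ≠ 0, so there is no saddle point; optimal play is mixed.
A is strictly dominated by B, so the row player never plays it.
On the remaining 2×2 (B, C vs 1, 2):
Let the row player play B with probability p. Expected payoff against 1: 0p + (-6)(1−p) = 6p − 6; against 2: (-1)p + 4(1−p) = −5p + 4.
Setting these equal: 6p − 6 = −5p + 4 ⇒ 11p = 10 ⇒ p = 10/11, and the value is (6)·(10/11) − 6 = -6/11.
For the column player: with q = P(1), equating B's and C's payoffs gives q − 1 = −10q + 4 ⇒ q = 5/11.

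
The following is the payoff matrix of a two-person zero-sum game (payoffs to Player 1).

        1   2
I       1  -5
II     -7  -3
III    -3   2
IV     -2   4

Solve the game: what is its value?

-1/2

Row minima: I → -5, II → -7, III → -3, IV → -2; maximin = -2.
Column maxima: 1 → 1, 2 → 4; minimax = 1.
-2 ≠ 1, so there is no saddle point; optimal play is mixed.
II is strictly dominated by III, so Player 1 never plays it.
III is strictly dominated by IV, so Player 1 never plays it.
On the remaining 2×2 (I, IV vs 1, 2):
Let Player 1 play I with probability p. Expected payoff against 1: 1p + (-2)(1−p) = 3p − 2; against 2: (-5)p + 4(1−p) = −9p + 4.
Setting these equal: 3p − 2 = −9p + 4 ⇒ 12p = 6 ⇒ p = 1/2, and the value is (3)·(1/2) − 2 = -1/2.
For Player 2: with q = P(1), equating I's and IV's payoffs gives 6q − 5 = −6q + 4 ⇒ q = 3/4.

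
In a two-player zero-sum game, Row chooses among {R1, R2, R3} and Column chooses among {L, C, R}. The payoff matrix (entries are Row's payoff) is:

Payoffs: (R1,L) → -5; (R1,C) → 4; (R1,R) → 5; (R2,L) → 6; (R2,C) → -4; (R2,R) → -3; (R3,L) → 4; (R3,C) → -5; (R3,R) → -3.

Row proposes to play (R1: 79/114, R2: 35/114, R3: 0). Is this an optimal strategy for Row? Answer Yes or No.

No

Against L this mix gives (79/114)·(-5) + (35/114)·6 = -185/114.
Against C this mix gives (79/114)·4 + (35/114)·(-4) = 88/57.
Against R this mix gives (79/114)·5 + (35/114)·(-3) = 145/57.
Column will play L, holding Row to -185/114. Shifting weight toward the row that does better against L would raise this floor (the equalizing mix achieves 4/19 against both L and C), so the proposed strategy is not optimal.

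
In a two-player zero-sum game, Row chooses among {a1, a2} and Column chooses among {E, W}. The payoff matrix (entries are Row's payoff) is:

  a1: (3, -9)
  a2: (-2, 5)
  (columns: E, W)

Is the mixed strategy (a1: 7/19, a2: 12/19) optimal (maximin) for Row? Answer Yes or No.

Against E this mix gives (7/19)·3 + (12/19)·(-2) = -3/19.
Against W this mix gives (7/19)·(-9) + (12/19)·5 = -3/19.
All of Column's active replies (E, W) yield -3/19, and no column does worse for Row. The mix makes Column indifferent and guarantees -3/19, so it is optimal.

Yes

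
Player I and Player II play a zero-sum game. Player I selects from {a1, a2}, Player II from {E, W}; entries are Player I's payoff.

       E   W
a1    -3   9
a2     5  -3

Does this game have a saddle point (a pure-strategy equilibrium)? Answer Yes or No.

Row minima: a1 → -3, a2 → -3; maximin = -3.
Column maxima: E → 5, W → 9; minimax = 5.
-3 ≠ 5, so no pure-strategy equilibrium exists.

No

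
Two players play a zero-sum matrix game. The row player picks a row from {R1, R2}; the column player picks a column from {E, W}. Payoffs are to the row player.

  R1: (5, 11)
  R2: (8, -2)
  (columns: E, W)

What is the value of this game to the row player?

Row minima: R1 → 5, R2 → -2; maximin = 5.
Column maxima: E → 8, W → 11; minimax = 8.
5 ≠ 8, so there is no saddle point; optimal play is mixed.
Let the row player play R1 with probability p. Expected payoff against E: 5p + 8(1−p) = −3p + 8; against W: 11p + (-2)(1−p) = 13p − 2.
Setting these equal: −3p + 8 = 13p − 2 ⇒ −16p = -10 ⇒ p = 5/8, and the value is (-3)·(5/8) + 8 = 49/8.
For the column player: with q = P(E), equating R1's and R2's payoffs gives −6q + 11 = 10q − 2 ⇒ q = 13/16.

49/8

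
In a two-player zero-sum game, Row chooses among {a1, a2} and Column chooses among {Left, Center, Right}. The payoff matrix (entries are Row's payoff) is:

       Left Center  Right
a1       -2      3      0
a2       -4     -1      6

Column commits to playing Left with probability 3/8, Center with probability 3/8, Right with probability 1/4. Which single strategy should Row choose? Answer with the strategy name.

a1

Expected payoff of a1: (3/8)·(-2) + (3/8)·3 + (1/4)·0 = 3/8.
Expected payoff of a2: (3/8)·(-4) + (3/8)·(-1) + (1/4)·6 = -3/8.
The largest is 3/8, so Row's best response is a1.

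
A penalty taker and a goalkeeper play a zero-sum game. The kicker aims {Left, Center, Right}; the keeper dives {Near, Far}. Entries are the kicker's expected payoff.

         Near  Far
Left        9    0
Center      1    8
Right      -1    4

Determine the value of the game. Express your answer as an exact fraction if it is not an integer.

9/2

Row minima: Left → 0, Center → 1, Right → -1; maximin = 1.
Column maxima: Near → 9, Far → 8; minimax = 8.
1 ≠ 8, so there is no saddle point; optimal play is mixed.
Right is strictly dominated by Center, so the kicker never plays it.
On the remaining 2×2 (Left, Center vs Near, Far):
Let the kicker play Left with probability p. Expected payoff against Near: 9p + 1(1−p) = 8p + 1; against Far: 0p + 8(1−p) = −8p + 8.
Setting these equal: 8p + 1 = −8p + 8 ⇒ 16p = 7 ⇒ p = 7/16, and the value is (8)·(7/16) + 1 = 9/2.
For the keeper: with q = P(Near), equating Left's and Center's payoffs gives 9q = −7q + 8 ⇒ q = 1/2.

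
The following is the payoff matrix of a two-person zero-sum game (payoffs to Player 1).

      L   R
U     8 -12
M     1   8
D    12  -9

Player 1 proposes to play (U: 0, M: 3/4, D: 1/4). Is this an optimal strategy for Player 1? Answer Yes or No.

Yes

Against L this mix gives (3/4)·1 + (1/4)·12 = 15/4.
Against R this mix gives (3/4)·8 + (1/4)·(-9) = 15/4.
All of Player 2's active replies (L, R) yield 15/4, and no column does worse for Player 1. The mix makes Player 2 indifferent and guarantees 15/4, so it is optimal.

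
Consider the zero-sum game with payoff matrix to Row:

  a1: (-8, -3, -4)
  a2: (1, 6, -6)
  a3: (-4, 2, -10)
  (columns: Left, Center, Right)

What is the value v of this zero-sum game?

Row minima: a1 → -8, a2 → -6, a3 → -10; maximin = -6.
Column maxima: Left → 1, Center → 6, Right → -4; minimax = -4.
-6 ≠ -4, so there is no saddle point; optimal play is mixed.
a3 is strictly dominated by a2, so Row never plays it.
Center is strictly dominated by Left (it gives Row strictly more in every row), so Column never plays it.
On the remaining 2×2 (a1, a2 vs Left, Right):
Let Row play a1 with probability p. Expected payoff against Left: (-8)p + 1(1−p) = −9p + 1; against Right: (-4)p + (-6)(1−p) = 2p − 6.
Setting these equal: −9p + 1 = 2p − 6 ⇒ −11p = -7 ⇒ p = 7/11, and the value is (-9)·(7/11) + 1 = -52/11.
For Column: with q = P(Left), equating a1's and a2's payoffs gives −4q − 4 = 7q − 6 ⇒ q = 2/11.

-52/11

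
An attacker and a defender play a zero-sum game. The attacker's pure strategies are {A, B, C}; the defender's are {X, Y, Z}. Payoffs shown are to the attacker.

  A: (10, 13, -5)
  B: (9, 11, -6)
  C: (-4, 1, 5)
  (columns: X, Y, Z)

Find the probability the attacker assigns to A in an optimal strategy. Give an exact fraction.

3/8

Row minima: A → -5, B → -6, C → -4; maximin = -4.
Column maxima: X → 10, Y → 13, Z → 5; minimax = 5.
-4 ≠ 5, so there is no saddle point; optimal play is mixed.
B is strictly dominated by A, so the attacker never plays it.
Y is strictly dominated by X (it gives the attacker strictly more in every row), so the defender never plays it.
On the remaining 2×2 (A, C vs X, Z):
Let the attacker play A with probability p. Expected payoff against X: 10p + (-4)(1−p) = 14p − 4; against Z: (-5)p + 5(1−p) = −10p + 5.
Setting these equal: 14p − 4 = −10p + 5 ⇒ 24p = 9 ⇒ p = 3/8, and the value is (14)·(3/8) − 4 = 5/4.
For the defender: with q = P(X), equating A's and C's payoffs gives 15q − 5 = −9q + 5 ⇒ q = 5/12.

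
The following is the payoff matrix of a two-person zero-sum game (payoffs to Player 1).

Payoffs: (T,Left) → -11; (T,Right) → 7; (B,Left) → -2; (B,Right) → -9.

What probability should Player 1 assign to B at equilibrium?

18/25

Row minima: T → -11, B → -9; maximin = -9.
Column maxima: Left → -2, Right → 7; minimax = -2.
-9 ≠ -2, so there is no saddle point; optimal play is mixed.
Let Player 1 play T with probability p. Expected payoff against Left: (-11)p + (-2)(1−p) = −9p − 2; against Right: 7p + (-9)(1−p) = 16p − 9.
Setting these equal: −9p − 2 = 16p − 9 ⇒ −25p = -7 ⇒ p = 7/25, and the value is (-9)·(7/25) − 2 = -113/25.
For Player 2: with q = P(Left), equating T's and B's payoffs gives −18q + 7 = 7q − 9 ⇒ q = 16/25.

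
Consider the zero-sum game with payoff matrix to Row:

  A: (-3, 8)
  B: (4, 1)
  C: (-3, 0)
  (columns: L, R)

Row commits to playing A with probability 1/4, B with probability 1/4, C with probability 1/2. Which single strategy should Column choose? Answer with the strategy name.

L

If Column plays L, Row's expected payoff is (1/4)·(-3) + (1/4)·4 + (1/2)·(-3) = -5/4.
If Column plays R, Row's expected payoff is (1/4)·8 + (1/4)·1 + (1/2)·0 = 9/4.
Column minimizes Row's payoff; the smallest is -5/4, so the best response is L.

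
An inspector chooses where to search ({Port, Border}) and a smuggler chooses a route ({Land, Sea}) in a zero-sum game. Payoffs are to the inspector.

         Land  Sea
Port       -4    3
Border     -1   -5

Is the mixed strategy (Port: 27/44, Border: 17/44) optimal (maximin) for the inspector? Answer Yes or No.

Against Land this mix gives (27/44)·(-4) + (17/44)·(-1) = -125/44.
Against Sea this mix gives (27/44)·3 + (17/44)·(-5) = -1/11.
The smuggler will play Land, holding the inspector to -125/44. Shifting weight toward the row that does better against Land would raise this floor (the equalizing mix achieves -23/11 against both Land and Sea), so the proposed strategy is not optimal.

No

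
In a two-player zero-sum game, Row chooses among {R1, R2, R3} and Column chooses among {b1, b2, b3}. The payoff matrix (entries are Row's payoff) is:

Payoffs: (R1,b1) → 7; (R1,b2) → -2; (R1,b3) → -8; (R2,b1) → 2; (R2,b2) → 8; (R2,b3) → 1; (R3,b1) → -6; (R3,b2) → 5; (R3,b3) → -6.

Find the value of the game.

Row minima: R1 → -8, R2 → 1, R3 → -6; maximin = 1.
Column maxima: b1 → 7, b2 → 8, b3 → 1; minimax = 1.
Since maximin = minimax = 1, there is a saddle point and the value is 1.

1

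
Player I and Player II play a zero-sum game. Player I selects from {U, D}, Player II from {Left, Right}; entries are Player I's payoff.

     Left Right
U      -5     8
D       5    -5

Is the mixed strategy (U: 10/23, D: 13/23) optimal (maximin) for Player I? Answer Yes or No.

Against Left this mix gives (10/23)·(-5) + (13/23)·5 = 15/23.
Against Right this mix gives (10/23)·8 + (13/23)·(-5) = 15/23.
All of Player II's active replies (Left, Right) yield 15/23, and no column does worse for Player I. The mix makes Player II indifferent and guarantees 15/23, so it is optimal.

Yes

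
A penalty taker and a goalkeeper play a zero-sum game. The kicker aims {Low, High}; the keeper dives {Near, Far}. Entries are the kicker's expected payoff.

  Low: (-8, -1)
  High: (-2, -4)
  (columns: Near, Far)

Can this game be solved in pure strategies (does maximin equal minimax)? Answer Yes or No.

Row minima: Low → -8, High → -4; maximin = -4.
Column maxima: Near → -2, Far → -1; minimax = -2.
-4 ≠ -2, so no pure-strategy equilibrium exists.

No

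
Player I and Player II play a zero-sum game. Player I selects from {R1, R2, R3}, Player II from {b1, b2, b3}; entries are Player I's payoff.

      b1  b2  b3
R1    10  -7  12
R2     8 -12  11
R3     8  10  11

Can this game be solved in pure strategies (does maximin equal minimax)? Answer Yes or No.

No

Row minima: R1 → -7, R2 → -12, R3 → 8; maximin = 8.
Column maxima: b1 → 10, b2 → 10, b3 → 12; minimax = 10.
8 ≠ 10, so no pure-strategy equilibrium exists.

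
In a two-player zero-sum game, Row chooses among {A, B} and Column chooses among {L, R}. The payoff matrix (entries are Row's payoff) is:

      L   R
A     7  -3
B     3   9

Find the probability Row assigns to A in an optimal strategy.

3/8

Row minima: A → -3, B → 3; maximin = 3.
Column maxima: L → 7, R → 9; minimax = 7.
3 ≠ 7, so there is no saddle point; optimal play is mixed.
Let Row play A with probability p. Expected payoff against L: 7p + 3(1−p) = 4p + 3; against R: (-3)p + 9(1−p) = −12p + 9.
Setting these equal: 4p + 3 = −12p + 9 ⇒ 16p = 6 ⇒ p = 3/8, and the value is (4)·(3/8) + 3 = 9/2.
For Column: with q = P(L), equating A's and B's payoffs gives 10q − 3 = −6q + 9 ⇒ q = 3/4.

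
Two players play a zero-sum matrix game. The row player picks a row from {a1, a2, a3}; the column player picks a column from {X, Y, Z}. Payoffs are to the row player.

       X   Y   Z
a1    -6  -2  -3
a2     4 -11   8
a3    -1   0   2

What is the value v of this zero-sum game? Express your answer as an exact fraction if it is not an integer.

Row minima: a1 → -6, a2 → -11, a3 → -1; maximin = -1.
Column maxima: X → 4, Y → 0, Z → 8; minimax = 0.
-1 ≠ 0, so there is no saddle point; optimal play is mixed.
a1 is strictly dominated by a3, so the row player never plays it.
Z is strictly dominated by X (it gives the row player strictly more in every row), so the column player never plays it.
On the remaining 2×2 (a2, a3 vs X, Y):
Let the row player play a2 with probability p. Expected payoff against X: 4p + (-1)(1−p) = 5p − 1; against Y: (-11)p + 0(1−p) = −11p.
Setting these equal: 5p − 1 = −11p ⇒ 16p = 1 ⇒ p = 1/16, and the value is (5)·(1/16) − 1 = -11/16.
For the column player: with q = P(X), equating a2's and a3's payoffs gives 15q − 11 = −q ⇒ q = 11/16.

-11/16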